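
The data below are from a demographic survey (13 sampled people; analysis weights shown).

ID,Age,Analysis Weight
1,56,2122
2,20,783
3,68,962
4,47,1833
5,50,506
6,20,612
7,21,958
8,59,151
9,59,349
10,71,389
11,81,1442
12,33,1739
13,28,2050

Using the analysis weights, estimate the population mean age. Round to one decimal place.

45.5

Weighted sum = 632425
Sum of weights = 13896
Weighted mean = 632425 / 13896 = 45.511298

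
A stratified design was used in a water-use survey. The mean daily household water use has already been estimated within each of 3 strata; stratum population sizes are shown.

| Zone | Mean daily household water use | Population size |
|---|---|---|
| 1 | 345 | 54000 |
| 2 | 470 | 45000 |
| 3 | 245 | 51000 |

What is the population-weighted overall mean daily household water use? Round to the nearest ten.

350

Σ Nₕ·x̄ₕ = 345×54000 + 470×45000 + 245×51000
  = 18630000 + 21150000 + 12495000 = 52275000
Σ Nₕ = 54000 + 45000 + 51000 = 150000
Overall mean = 52275000 / 150000 = 348.5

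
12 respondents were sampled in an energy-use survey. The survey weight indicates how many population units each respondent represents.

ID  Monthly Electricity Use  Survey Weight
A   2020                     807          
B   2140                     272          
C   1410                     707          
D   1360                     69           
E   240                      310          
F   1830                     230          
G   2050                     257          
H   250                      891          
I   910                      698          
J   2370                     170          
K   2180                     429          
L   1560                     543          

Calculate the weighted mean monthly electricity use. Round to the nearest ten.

1370

Weighted sum = 7368210
Sum of weights = 807 + 272 + 707 + 69 + 310 + 230 + 257 + 891 + 698 + 170 + 429 + 543 = 5383
Weighted mean = 7368210 / 5383 = 1368.7925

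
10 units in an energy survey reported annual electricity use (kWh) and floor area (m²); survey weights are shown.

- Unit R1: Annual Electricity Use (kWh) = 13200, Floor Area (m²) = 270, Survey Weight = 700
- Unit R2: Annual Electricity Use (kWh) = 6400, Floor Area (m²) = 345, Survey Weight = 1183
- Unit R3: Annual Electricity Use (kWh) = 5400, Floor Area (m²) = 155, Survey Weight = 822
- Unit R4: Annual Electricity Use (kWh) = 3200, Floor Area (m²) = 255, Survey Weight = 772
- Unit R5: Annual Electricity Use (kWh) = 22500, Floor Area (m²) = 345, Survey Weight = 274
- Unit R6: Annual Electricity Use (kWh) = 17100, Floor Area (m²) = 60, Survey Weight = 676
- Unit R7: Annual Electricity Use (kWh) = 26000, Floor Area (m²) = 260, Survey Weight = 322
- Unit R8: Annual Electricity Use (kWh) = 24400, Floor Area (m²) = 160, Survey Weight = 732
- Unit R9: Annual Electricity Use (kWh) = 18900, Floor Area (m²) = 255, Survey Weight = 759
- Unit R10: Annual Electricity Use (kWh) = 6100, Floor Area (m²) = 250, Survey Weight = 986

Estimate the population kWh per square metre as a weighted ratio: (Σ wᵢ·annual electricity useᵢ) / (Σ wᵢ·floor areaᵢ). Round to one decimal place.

51.9

Σ wᵢ·y = 13200×700 + 6400×1183 + 5400×822 + 3200×772 + 22500×274 + 17100×676 + 26000×322 + 24400×732 + 18900×759 + 6100×986
  = 9240000 + 7571200 + 4438800 + 2470400 + 6165000 + 11559600 + 8372000 + 17860800 + 14345100 + 6014600 = 88037500
Σ wᵢ·x = 270×700 + 345×1183 + 155×822 + 255×772 + 345×274 + 60×676 + 260×322 + 160×732 + 255×759 + 250×986
  = 189000 + 408135 + 127410 + 196860 + 94530 + 40560 + 83720 + 117120 + 193545 + 246500 = 1697380
Ratio = 88037500 / 1697380 = 51.8667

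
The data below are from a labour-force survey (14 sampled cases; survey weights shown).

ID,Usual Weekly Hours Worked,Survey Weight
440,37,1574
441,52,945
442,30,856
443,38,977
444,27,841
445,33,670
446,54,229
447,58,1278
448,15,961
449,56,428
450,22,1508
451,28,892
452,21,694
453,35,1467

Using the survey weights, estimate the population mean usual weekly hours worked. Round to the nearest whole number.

35

Weighted sum = 463945
Sum of weights = 13320
Weighted mean = 463945 / 13320 = 34.830706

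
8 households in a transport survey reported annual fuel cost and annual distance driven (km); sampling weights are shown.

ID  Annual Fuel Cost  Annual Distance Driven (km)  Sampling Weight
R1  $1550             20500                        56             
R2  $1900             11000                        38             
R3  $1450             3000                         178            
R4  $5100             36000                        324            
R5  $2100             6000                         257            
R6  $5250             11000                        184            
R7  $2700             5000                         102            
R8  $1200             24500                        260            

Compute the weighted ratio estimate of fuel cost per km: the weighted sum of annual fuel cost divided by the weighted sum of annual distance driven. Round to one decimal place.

0.2

Σ wᵢ·y = 1550×56 + 1900×38 + 1450×178 + 5100×324 + 2100×257 + 5250×184 + 2700×102 + 1200×260
  = 4162600
Σ wᵢ·x = 20500×56 + 11000×38 + 3000×178 + 36000×324 + 6000×257 + 11000×184 + 5000×102 + 24500×260
  = 24210000
Ratio = 4162600 / 24210000 = 0.17193722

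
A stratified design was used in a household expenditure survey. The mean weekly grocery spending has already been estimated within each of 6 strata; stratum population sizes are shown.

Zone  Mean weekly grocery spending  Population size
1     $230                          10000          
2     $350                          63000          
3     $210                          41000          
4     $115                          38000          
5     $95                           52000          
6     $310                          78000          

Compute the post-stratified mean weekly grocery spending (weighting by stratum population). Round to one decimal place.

Σ Nₕ·x̄ₕ = 230×10000 + 350×63000 + 210×41000 + 115×38000 + 95×52000 + 310×78000
  = 66450000
Σ Nₕ = 10000 + 63000 + 41000 + 38000 + 52000 + 78000 = 282000
Overall mean = 66450000 / 282000 = 235.6383

235.6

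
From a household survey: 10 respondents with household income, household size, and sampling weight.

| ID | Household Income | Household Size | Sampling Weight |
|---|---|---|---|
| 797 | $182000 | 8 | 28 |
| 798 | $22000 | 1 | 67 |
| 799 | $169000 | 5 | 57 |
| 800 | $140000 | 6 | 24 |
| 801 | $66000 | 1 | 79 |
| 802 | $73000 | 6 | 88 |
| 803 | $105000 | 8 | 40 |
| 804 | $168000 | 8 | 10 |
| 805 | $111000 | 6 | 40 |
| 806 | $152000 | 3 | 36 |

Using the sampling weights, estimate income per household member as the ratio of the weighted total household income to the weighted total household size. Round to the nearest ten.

22650

Σ wᵢ·y = 46993000
Σ wᵢ·x = 8×28 + 1×67 + 5×57 + 6×24 + 1×79 + 6×88 + 8×40 + 8×10 + 6×40 + 3×36
  = 224 + 67 + 285 + 144 + 79 + 528 + 320 + 80 + 240 + 108 = 2075
Ratio = 46993000 / 2075 = 22647.229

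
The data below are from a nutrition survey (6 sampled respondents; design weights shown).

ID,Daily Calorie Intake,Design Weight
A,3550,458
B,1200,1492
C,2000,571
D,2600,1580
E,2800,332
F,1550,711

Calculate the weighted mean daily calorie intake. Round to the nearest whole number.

Weighted sum = 10697950
Sum of weights = 5144
Weighted mean = 10697950 / 5144 = 2079.6948

2080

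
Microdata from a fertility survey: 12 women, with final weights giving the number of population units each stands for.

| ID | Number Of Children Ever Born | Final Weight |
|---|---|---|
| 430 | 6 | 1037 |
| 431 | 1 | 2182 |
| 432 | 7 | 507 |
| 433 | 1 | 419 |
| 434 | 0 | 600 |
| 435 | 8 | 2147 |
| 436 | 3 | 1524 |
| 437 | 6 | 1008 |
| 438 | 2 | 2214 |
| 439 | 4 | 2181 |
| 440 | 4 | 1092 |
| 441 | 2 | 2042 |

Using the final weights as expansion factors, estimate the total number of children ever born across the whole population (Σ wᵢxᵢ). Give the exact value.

Weighted total = 6×1037 + 1×2182 + 7×507 + 1×419 + 0×600 + 8×2147 + 3×1524 + 6×1008 + 2×2214 + 4×2181 + 4×1092 + 2×2042
  = 6222 + 2182 + 3549 + 419 + 0 + 17176 + 4572 + 6048 + 4428 + 8724 + 4368 + 4084 = 61772

61772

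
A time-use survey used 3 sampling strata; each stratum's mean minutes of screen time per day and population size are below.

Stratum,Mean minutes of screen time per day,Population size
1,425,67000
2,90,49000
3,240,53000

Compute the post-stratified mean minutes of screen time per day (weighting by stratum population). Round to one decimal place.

269.9

Σ Nₕ·x̄ₕ = 45605000
Σ Nₕ = 67000 + 49000 + 53000 = 169000
Overall mean = 45605000 / 169000 = 269.85207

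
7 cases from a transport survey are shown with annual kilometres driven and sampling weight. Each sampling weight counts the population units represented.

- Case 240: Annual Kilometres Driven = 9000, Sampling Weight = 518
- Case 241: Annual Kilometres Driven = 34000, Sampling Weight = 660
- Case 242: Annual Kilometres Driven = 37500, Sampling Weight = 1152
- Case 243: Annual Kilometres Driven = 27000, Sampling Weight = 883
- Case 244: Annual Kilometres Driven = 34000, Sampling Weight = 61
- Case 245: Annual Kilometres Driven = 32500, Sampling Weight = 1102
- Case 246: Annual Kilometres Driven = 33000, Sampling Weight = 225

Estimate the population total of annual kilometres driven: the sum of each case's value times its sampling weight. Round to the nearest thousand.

139457000

Weighted total = 9000×518 + 34000×660 + 37500×1152 + 27000×883 + 34000×61 + 32500×1102 + 33000×225
  = 4662000 + 22440000 + 43200000 + 23841000 + 2074000 + 35815000 + 7425000 = 139457000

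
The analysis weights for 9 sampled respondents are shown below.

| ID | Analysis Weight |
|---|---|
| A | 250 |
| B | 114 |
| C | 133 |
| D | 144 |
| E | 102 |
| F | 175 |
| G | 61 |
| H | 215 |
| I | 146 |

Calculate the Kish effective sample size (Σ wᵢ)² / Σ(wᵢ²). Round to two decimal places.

7.94

Σ wᵢ = 250 + 114 + 133 + 144 + 102 + 175 + 61 + 215 + 146 = 1340
Σ wᵢ² = 62500 + 12996 + 17689 + 20736 + 10404 + 30625 + 3721 + 46225 + 21316 = 226212
n_eff = 1340² / 226212 = 1795600 / 226212 = 7.9376868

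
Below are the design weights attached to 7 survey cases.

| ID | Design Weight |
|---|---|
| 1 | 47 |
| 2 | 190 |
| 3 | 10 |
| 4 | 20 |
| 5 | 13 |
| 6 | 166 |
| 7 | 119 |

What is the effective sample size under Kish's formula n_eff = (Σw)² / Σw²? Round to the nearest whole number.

Σ wᵢ = 47 + 190 + 10 + 20 + 13 + 166 + 119 = 565
Σ wᵢ² = 2209 + 36100 + 100 + 400 + 169 + 27556 + 14161 = 80695
n_eff = 565² / 80695 = 319225 / 80695 = 3.9559452

4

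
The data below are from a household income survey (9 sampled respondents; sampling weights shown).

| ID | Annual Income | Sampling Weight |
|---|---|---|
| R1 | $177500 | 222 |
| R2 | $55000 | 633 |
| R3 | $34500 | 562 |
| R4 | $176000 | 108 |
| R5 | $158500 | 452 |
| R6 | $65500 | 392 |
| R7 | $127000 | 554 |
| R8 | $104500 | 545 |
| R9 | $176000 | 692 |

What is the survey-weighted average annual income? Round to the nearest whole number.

Weighted sum = 459037500
Sum of weights = 222 + 633 + 562 + 108 + 452 + 392 + 554 + 545 + 692 = 4160
Weighted mean = 459037500 / 4160 = 110345.55

110346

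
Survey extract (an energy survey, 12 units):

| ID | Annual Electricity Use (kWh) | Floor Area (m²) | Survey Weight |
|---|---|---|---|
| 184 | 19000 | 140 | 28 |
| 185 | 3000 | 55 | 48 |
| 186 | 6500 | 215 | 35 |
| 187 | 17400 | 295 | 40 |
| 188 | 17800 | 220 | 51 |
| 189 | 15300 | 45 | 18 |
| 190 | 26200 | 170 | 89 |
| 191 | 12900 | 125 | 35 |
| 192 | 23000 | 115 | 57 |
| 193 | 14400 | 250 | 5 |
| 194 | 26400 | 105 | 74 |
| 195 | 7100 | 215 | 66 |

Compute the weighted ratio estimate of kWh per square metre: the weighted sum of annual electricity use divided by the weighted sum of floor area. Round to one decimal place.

107.5

Σ wᵢ·y = 19000×28 + 3000×48 + 6500×35 + 17400×40 + 17800×51 + 15300×18 + 26200×89 + 12900×35 + 23000×57 + 14400×5 + 26400×74 + 7100×66
  = 532000 + 144000 + 227500 + 696000 + 907800 + 275400 + 2331800 + 451500 + 1311000 + 72000 + 1953600 + 468600 = 9371200
Σ wᵢ·x = 140×28 + 55×48 + 215×35 + 295×40 + 220×51 + 45×18 + 170×89 + 125×35 + 115×57 + 250×5 + 105×74 + 215×66
  = 3920 + 2640 + 7525 + 11800 + 11220 + 810 + 15130 + 4375 + 6555 + 1250 + 7770 + 14190 = 87185
Ratio = 9371200 / 87185 = 107.48638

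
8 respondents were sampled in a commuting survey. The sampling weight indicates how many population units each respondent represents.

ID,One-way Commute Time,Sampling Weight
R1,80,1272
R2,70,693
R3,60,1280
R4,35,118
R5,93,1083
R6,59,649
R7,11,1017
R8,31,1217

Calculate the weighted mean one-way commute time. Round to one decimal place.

Weighted sum = 80×1272 + 70×693 + 60×1280 + 35×118 + 93×1083 + 59×649 + 11×1017 + 31×1217
  = 419124
Sum of weights = 1272 + 693 + 1280 + 118 + 1083 + 649 + 1017 + 1217 = 7329
Weighted mean = 419124 / 7329 = 57.187065

57.2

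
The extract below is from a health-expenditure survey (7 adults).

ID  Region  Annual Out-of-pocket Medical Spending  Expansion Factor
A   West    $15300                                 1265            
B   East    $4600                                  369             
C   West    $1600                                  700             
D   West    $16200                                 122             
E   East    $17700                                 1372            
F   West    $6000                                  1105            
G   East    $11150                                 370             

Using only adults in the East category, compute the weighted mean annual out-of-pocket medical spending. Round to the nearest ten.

14260

East rows: B, E, G
Weighted sum = 4600×369 + 17700×1372 + 11150×370
  = 1697400 + 24284400 + 4125500 = 30107300
Sum of weights = 369 + 1372 + 370 = 2111
Weighted mean = 30107300 / 2111 = 14262.103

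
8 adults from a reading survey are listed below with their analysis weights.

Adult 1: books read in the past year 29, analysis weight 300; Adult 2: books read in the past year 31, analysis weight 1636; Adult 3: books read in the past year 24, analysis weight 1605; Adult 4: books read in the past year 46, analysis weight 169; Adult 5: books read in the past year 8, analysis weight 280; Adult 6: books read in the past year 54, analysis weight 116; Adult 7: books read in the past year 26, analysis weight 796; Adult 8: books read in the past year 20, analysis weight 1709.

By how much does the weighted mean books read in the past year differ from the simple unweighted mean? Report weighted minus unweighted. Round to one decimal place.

Unweighted sum = 29 + 31 + 24 + 46 + 8 + 54 + 26 + 20 = 238
Unweighted mean = 238 / 8 = 29.75
Weighted sum = 169090
Sum of weights = 300 + 1636 + 1605 + 169 + 280 + 116 + 796 + 1709 = 6611
Weighted mean = 169090 / 6611 = 25.577069
Difference (weighted minus unweighted) = -4.1729315

-4.2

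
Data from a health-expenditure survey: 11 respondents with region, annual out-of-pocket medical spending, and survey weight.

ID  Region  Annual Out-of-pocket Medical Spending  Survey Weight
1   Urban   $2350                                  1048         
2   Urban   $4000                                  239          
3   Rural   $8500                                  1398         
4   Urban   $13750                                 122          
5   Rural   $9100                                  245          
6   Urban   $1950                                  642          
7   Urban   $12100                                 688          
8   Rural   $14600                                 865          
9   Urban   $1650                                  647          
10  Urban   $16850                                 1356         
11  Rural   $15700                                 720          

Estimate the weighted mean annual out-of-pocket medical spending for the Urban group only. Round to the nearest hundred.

8100

Urban rows: 1, 2, 4, 6, 7, 9, 10
Weighted sum = 2350×1048 + 4000×239 + 13750×122 + 1950×642 + 12100×688 + 1650×647 + 16850×1356
  = 2462800 + 956000 + 1677500 + 1251900 + 8324800 + 1067550 + 22848600 = 38589150
Sum of weights = 1048 + 239 + 122 + 642 + 688 + 647 + 1356 = 4742
Weighted mean = 38589150 / 4742 = 8137.7372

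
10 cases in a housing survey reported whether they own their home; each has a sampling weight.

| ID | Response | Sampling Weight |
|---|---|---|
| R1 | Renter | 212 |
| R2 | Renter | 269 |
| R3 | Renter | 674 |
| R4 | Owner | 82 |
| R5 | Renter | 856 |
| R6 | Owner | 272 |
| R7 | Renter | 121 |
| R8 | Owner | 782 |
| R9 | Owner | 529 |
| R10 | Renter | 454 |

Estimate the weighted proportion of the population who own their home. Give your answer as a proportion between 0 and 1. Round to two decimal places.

Sum of weights for 'Owner' = 82 + 272 + 782 + 529 = 1665
Total weight = 212 + 269 + 674 + 82 + 856 + 272 + 121 + 782 + 529 + 454 = 4251
Weighted proportion = 1665 / 4251 = 0.39167255

0.39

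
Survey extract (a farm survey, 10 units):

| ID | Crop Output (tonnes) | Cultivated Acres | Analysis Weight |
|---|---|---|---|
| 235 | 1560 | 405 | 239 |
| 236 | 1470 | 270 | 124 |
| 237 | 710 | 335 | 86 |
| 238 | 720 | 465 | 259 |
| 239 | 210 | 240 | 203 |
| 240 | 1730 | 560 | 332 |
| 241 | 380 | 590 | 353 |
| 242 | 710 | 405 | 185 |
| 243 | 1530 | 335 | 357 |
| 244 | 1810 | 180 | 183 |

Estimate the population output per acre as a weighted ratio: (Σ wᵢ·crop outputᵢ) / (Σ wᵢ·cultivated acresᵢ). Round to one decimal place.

2.7

Σ wᵢ·y = 1560×239 + 1470×124 + 710×86 + 720×259 + 210×203 + 1730×332 + 380×353 + 710×185 + 1530×357 + 1810×183
  = 372840 + 182280 + 61060 + 186480 + 42630 + 574360 + 134140 + 131350 + 546210 + 331230 = 2562580
Σ wᵢ·x = 405×239 + 270×124 + 335×86 + 465×259 + 240×203 + 560×332 + 590×353 + 405×185 + 335×357 + 180×183
  = 96795 + 33480 + 28810 + 120435 + 48720 + 185920 + 208270 + 74925 + 119595 + 32940 = 949890
Ratio = 2562580 / 949890 = 2.697765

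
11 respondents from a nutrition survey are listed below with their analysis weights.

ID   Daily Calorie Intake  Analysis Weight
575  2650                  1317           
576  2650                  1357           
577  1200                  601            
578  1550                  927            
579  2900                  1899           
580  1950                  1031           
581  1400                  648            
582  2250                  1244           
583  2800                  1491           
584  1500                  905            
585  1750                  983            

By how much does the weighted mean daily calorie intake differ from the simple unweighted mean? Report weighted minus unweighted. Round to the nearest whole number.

Unweighted sum = 2650 + 2650 + 1200 + 1550 + 2900 + 1950 + 1400 + 2250 + 2800 + 1500 + 1750 = 22600
Unweighted mean = 22600 / 11 = 2054.5455
Weighted sum = 27720450
Sum of weights = 1317 + 1357 + 601 + 927 + 1899 + 1031 + 648 + 1244 + 1491 + 905 + 983 = 12403
Weighted mean = 27720450 / 12403 = 2234.9794
Difference (weighted minus unweighted) = 180.43399

180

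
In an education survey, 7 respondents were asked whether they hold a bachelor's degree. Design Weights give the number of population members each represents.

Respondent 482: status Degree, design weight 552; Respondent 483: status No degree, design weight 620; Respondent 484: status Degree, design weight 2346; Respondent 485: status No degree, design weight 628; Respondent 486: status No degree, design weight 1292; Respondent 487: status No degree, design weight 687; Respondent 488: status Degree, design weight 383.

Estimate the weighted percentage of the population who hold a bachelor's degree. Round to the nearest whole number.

Sum of weights for 'Degree' = 552 + 2346 + 383 = 3281
Total weight = 552 + 620 + 2346 + 628 + 1292 + 687 + 383 = 6508
Weighted proportion = 3281 / 6508 = 0.50414874 → 50.414874%

50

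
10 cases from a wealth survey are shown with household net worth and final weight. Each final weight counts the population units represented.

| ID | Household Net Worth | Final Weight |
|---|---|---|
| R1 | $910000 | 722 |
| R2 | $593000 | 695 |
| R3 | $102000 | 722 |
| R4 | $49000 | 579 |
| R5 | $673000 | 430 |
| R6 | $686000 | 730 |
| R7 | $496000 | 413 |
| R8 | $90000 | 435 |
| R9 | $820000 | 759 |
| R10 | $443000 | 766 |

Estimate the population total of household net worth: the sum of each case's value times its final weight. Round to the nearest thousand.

Weighted total = 910000×722 + 593000×695 + 102000×722 + 49000×579 + 673000×430 + 686000×730 + 496000×413 + 90000×435 + 820000×759 + 443000×766
  = 657020000 + 412135000 + 73644000 + 28371000 + 289390000 + 500780000 + 204848000 + 39150000 + 622380000 + 339338000 = 3167056000

3167056000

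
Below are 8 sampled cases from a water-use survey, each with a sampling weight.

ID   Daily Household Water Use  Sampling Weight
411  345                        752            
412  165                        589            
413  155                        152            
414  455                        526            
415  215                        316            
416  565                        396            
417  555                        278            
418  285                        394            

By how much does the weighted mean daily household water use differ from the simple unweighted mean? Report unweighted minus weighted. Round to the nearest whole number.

-4

Unweighted sum = 345 + 165 + 155 + 455 + 215 + 565 + 555 + 285 = 2740
Unweighted mean = 2740 / 8 = 342.5
Weighted sum = 345×752 + 165×589 + 155×152 + 455×526 + 215×316 + 565×396 + 555×278 + 285×394
  = 259440 + 97185 + 23560 + 239330 + 67940 + 223740 + 154290 + 112290 = 1177775
Sum of weights = 752 + 589 + 152 + 526 + 316 + 396 + 278 + 394 = 3403
Weighted mean = 1177775 / 3403 = 346.09903
Difference (unweighted minus weighted) = -3.5990303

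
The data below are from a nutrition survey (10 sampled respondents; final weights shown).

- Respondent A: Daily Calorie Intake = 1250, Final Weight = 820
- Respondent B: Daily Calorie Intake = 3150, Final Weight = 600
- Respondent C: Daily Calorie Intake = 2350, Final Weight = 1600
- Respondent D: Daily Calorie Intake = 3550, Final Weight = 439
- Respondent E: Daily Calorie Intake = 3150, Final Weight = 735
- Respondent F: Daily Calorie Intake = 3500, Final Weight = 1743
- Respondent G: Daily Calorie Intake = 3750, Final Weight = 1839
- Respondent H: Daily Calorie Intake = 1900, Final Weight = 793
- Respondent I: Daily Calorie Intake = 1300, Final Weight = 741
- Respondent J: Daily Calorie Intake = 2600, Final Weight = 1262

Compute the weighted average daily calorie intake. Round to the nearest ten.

2770

Weighted sum = 29296650
Sum of weights = 820 + 600 + 1600 + 439 + 735 + 1743 + 1839 + 793 + 741 + 1262 = 10572
Weighted mean = 29296650 / 10572 = 2771.1549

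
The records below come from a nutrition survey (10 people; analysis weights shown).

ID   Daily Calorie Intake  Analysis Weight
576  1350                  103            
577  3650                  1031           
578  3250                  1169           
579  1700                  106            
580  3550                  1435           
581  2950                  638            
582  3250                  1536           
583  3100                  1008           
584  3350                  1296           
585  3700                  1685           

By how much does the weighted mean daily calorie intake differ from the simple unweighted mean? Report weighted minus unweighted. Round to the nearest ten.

370

Unweighted sum = 1350 + 3650 + 3250 + 1700 + 3550 + 2950 + 3250 + 3100 + 3350 + 3700 = 29850
Unweighted mean = 29850 / 10 = 2985
Weighted sum = 1350×103 + 3650×1031 + 3250×1169 + 1700×106 + 3550×1435 + 2950×638 + 3250×1536 + 3100×1008 + 3350×1296 + 3700×1685
  = 139050 + 3763150 + 3799250 + 180200 + 5094250 + 1882100 + 4992000 + 3124800 + 4341600 + 6234500 = 33550900
Sum of weights = 103 + 1031 + 1169 + 106 + 1435 + 638 + 1536 + 1008 + 1296 + 1685 = 10007
Weighted mean = 33550900 / 10007 = 3352.7431
Difference (weighted minus unweighted) = 367.74308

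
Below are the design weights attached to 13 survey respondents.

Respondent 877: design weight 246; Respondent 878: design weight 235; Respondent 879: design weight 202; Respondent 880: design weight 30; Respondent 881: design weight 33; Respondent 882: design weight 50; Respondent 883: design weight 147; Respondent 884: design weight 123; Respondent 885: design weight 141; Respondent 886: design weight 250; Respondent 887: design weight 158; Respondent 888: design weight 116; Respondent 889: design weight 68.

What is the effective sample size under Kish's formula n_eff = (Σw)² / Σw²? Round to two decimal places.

Σ wᵢ = 1799
Σ wᵢ² = 323197
n_eff = 1799² / 323197 = 3236401 / 323197 = 10.01371

10.01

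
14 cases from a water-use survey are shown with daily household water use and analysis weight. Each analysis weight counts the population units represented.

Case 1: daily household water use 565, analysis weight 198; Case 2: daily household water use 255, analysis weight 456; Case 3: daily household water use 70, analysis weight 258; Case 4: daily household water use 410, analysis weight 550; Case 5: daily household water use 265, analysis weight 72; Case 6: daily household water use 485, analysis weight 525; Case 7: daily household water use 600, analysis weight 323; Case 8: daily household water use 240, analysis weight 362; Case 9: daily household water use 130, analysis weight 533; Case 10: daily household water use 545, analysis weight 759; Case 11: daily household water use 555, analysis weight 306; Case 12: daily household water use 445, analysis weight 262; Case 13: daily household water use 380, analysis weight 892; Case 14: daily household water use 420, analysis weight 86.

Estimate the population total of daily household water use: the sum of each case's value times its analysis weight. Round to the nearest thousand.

2171000

Weighted total = 2170540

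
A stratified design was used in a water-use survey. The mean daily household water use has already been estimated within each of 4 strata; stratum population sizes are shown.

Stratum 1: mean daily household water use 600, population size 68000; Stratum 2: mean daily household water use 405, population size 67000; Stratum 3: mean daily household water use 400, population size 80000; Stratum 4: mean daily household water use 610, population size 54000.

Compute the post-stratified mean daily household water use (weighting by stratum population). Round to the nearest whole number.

494

Σ Nₕ·x̄ₕ = 600×68000 + 405×67000 + 400×80000 + 610×54000
  = 132875000
Σ Nₕ = 68000 + 67000 + 80000 + 54000 = 269000
Overall mean = 132875000 / 269000 = 493.95911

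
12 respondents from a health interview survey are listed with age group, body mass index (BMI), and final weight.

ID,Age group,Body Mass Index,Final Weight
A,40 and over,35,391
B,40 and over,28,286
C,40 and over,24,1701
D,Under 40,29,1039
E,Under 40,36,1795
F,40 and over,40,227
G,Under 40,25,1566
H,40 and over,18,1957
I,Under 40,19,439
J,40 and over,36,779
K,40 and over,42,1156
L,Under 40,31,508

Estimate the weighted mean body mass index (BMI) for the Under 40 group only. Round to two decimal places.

Under 40 rows: D, E, G, I, L
Weighted sum = 29×1039 + 36×1795 + 25×1566 + 19×439 + 31×508
  = 30131 + 64620 + 39150 + 8341 + 15748 = 157990
Sum of weights = 1039 + 1795 + 1566 + 439 + 508 = 5347
Weighted mean = 157990 / 5347 = 29.54741

29.55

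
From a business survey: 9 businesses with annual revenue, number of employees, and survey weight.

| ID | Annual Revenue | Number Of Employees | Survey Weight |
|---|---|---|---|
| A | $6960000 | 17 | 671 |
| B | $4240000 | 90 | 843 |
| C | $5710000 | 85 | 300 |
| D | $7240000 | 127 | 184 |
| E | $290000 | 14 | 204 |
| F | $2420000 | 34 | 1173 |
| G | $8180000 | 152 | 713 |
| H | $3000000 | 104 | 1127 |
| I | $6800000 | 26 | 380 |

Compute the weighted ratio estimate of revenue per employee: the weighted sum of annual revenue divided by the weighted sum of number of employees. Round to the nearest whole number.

62713

Σ wᵢ·y = 25984800000
Σ wᵢ·x = 414347
Ratio = 25984800000 / 414347 = 62712.654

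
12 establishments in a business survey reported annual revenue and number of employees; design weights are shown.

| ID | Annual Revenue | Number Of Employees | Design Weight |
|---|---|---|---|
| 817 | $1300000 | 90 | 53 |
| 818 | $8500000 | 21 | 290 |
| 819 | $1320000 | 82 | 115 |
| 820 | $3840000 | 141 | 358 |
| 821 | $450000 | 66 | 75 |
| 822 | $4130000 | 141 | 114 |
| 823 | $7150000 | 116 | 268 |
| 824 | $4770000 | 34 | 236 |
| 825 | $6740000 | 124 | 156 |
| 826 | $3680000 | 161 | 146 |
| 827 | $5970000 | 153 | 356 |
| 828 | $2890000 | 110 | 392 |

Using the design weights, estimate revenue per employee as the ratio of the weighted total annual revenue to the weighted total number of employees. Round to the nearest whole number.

Σ wᵢ·y = 1300000×53 + 8500000×290 + 1320000×115 + 3840000×358 + 450000×75 + 4130000×114 + 7150000×268 + 4770000×236 + 6740000×156 + 3680000×146 + 5970000×356 + 2890000×392
  = 12453830000
Σ wᵢ·x = 90×53 + 21×290 + 82×115 + 141×358 + 66×75 + 141×114 + 116×268 + 34×236 + 124×156 + 161×146 + 153×356 + 110×392
  = 4770 + 6090 + 9430 + 50478 + 4950 + 16074 + 31088 + 8024 + 19344 + 23506 + 54468 + 43120 = 271342
Ratio = 12453830000 / 271342 = 45897.17

45897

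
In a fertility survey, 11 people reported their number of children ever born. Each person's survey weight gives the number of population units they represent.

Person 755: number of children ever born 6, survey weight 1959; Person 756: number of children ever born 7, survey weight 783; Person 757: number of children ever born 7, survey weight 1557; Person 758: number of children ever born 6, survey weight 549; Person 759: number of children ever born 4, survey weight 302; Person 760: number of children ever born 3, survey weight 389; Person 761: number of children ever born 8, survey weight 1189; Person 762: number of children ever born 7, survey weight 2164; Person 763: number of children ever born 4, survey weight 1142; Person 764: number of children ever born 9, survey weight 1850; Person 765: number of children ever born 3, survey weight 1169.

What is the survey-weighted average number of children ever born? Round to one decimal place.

6.4

Weighted sum = 6×1959 + 7×783 + 7×1557 + 6×549 + 4×302 + 3×389 + 8×1189 + 7×2164 + 4×1142 + 9×1850 + 3×1169
  = 83188
Sum of weights = 13053
Weighted mean = 83188 / 13053 = 6.3730943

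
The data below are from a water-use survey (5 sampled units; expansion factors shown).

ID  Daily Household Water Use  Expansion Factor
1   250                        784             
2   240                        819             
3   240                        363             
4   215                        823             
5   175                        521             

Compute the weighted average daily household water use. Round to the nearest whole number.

226

Weighted sum = 250×784 + 240×819 + 240×363 + 215×823 + 175×521
  = 196000 + 196560 + 87120 + 176945 + 91175 = 747800
Sum of weights = 3310
Weighted mean = 747800 / 3310 = 225.92145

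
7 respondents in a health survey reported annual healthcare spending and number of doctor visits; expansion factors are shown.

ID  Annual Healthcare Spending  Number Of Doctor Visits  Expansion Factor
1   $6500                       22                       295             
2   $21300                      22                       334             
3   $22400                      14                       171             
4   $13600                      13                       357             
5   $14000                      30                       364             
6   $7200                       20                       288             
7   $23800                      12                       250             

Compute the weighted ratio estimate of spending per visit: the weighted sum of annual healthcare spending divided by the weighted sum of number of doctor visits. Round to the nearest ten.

Σ wᵢ·y = 6500×295 + 21300×334 + 22400×171 + 13600×357 + 14000×364 + 7200×288 + 23800×250
  = 1917500 + 7114200 + 3830400 + 4855200 + 5096000 + 2073600 + 5950000 = 30836900
Σ wᵢ·x = 22×295 + 22×334 + 14×171 + 13×357 + 30×364 + 20×288 + 12×250
  = 6490 + 7348 + 2394 + 4641 + 10920 + 5760 + 3000 = 40553
Ratio = 30836900 / 40553 = 760.40983

760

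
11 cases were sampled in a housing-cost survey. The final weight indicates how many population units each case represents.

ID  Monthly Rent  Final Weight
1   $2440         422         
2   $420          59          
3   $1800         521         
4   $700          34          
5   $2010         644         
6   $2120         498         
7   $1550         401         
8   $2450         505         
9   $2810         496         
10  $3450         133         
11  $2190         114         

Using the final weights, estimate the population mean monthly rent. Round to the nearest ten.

2180

Weighted sum = 2440×422 + 420×59 + 1800×521 + 700×34 + 2010×644 + 2120×498 + 1550×401 + 2450×505 + 2810×496 + 3450×133 + 2190×114
  = 8327330
Sum of weights = 422 + 59 + 521 + 34 + 644 + 498 + 401 + 505 + 496 + 133 + 114 = 3827
Weighted mean = 8327330 / 3827 = 2175.942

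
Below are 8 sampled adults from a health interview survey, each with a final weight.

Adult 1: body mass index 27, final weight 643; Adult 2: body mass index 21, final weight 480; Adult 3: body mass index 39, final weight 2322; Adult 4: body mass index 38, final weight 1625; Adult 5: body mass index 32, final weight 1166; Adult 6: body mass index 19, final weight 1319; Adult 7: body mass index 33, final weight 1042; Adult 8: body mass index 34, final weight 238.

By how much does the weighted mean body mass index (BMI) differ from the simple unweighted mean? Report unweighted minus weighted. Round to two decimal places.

-1.84

Unweighted sum = 243
Unweighted mean = 243 / 8 = 30.375
Weighted sum = 284600
Sum of weights = 643 + 480 + 2322 + 1625 + 1166 + 1319 + 1042 + 238 = 8835
Weighted mean = 284600 / 8835 = 32.21279
Difference (unweighted minus weighted) = -1.83779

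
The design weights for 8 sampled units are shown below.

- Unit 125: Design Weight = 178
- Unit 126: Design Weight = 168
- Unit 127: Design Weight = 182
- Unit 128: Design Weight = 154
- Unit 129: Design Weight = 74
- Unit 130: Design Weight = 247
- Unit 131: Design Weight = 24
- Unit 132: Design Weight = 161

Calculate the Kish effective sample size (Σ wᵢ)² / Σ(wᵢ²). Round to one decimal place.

Σ wᵢ = 178 + 168 + 182 + 154 + 74 + 247 + 24 + 161 = 1188
Σ wᵢ² = 31684 + 28224 + 33124 + 23716 + 5476 + 61009 + 576 + 25921 = 209730
n_eff = 1188² / 209730 = 1411344 / 209730 = 6.7293377

6.7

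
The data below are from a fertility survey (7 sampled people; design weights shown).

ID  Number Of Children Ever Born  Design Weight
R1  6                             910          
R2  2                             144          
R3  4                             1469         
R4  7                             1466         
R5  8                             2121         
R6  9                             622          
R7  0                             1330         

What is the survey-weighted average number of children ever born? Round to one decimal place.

Weighted sum = 6×910 + 2×144 + 4×1469 + 7×1466 + 8×2121 + 9×622 + 0×1330
  = 5460 + 288 + 5876 + 10262 + 16968 + 5598 + 0 = 44452
Sum of weights = 910 + 144 + 1469 + 1466 + 2121 + 622 + 1330 = 8062
Weighted mean = 44452 / 8062 = 5.5137683

5.5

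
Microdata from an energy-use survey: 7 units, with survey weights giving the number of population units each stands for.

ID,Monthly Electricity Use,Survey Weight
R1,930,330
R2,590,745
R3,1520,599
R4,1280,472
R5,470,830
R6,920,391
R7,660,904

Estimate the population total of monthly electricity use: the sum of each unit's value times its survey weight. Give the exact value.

Weighted total = 3607550

3607550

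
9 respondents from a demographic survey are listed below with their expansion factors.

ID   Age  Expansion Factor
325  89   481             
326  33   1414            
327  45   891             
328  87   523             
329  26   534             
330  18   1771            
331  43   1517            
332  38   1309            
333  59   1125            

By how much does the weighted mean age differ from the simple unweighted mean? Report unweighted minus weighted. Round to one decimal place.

Unweighted sum = 89 + 33 + 45 + 87 + 26 + 18 + 43 + 38 + 59 = 438
Unweighted mean = 438 / 9 = 48.666667
Weighted sum = 89×481 + 33×1414 + 45×891 + 87×523 + 26×534 + 18×1771 + 43×1517 + 38×1309 + 59×1125
  = 42809 + 46662 + 40095 + 45501 + 13884 + 31878 + 65231 + 49742 + 66375 = 402177
Sum of weights = 481 + 1414 + 891 + 523 + 534 + 1771 + 1517 + 1309 + 1125 = 9565
Weighted mean = 402177 / 9565 = 42.046733
Difference (unweighted minus weighted) = 6.6199338

6.6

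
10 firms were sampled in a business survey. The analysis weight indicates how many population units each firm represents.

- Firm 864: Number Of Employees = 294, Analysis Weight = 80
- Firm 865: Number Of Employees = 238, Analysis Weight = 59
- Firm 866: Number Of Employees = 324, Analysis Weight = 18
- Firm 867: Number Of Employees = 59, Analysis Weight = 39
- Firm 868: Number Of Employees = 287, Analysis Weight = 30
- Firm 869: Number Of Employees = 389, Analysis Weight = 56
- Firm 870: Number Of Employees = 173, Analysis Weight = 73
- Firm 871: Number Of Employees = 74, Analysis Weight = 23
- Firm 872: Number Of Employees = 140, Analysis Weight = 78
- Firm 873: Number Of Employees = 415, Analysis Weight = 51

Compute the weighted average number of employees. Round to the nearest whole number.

Weighted sum = 294×80 + 238×59 + 324×18 + 59×39 + 287×30 + 389×56 + 173×73 + 74×23 + 140×78 + 415×51
  = 23520 + 14042 + 5832 + 2301 + 8610 + 21784 + 12629 + 1702 + 10920 + 21165 = 122505
Sum of weights = 80 + 59 + 18 + 39 + 30 + 56 + 73 + 23 + 78 + 51 = 507
Weighted mean = 122505 / 507 = 241.62722

242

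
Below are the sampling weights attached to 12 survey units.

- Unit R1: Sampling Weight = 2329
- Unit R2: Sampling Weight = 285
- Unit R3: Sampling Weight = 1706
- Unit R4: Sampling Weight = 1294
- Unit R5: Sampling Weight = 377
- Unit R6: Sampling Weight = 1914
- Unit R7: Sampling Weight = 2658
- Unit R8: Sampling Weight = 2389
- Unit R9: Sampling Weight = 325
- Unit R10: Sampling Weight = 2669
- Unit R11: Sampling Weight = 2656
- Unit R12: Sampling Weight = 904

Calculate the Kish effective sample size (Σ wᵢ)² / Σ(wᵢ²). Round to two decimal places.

9.11

Σ wᵢ = 2329 + 285 + 1706 + 1294 + 377 + 1914 + 2658 + 2389 + 325 + 2669 + 2656 + 904 = 19506
Σ wᵢ² = 41768886
n_eff = 19506² / 41768886 = 380484036 / 41768886 = 9.1092694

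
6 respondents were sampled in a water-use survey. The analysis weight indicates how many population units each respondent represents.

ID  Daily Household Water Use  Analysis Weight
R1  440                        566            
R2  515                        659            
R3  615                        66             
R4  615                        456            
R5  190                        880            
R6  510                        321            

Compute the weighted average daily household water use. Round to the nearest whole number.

421

Weighted sum = 440×566 + 515×659 + 615×66 + 615×456 + 190×880 + 510×321
  = 1240365
Sum of weights = 566 + 659 + 66 + 456 + 880 + 321 = 2948
Weighted mean = 1240365 / 2948 = 420.74796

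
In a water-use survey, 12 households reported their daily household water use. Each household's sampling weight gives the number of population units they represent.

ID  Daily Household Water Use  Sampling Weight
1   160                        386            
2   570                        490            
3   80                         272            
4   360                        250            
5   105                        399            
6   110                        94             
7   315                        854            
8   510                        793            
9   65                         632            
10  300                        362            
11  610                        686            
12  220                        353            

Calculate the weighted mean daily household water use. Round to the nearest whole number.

Weighted sum = 160×386 + 570×490 + 80×272 + 360×250 + 105×399 + 110×94 + 315×854 + 510×793 + 65×632 + 300×362 + 610×686 + 220×353
  = 61760 + 279300 + 21760 + 90000 + 41895 + 10340 + 269010 + 404430 + 41080 + 108600 + 418460 + 77660 = 1824295
Sum of weights = 386 + 490 + 272 + 250 + 399 + 94 + 854 + 793 + 632 + 362 + 686 + 353 = 5571
Weighted mean = 1824295 / 5571 = 327.46275

327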